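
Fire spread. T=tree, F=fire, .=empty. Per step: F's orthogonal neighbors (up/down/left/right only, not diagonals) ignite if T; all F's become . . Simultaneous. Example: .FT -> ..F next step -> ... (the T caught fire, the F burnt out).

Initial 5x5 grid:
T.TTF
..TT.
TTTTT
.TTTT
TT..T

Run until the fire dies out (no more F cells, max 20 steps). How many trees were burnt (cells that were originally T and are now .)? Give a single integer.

Step 1: +1 fires, +1 burnt (F count now 1)
Step 2: +2 fires, +1 burnt (F count now 2)
Step 3: +2 fires, +2 burnt (F count now 2)
Step 4: +3 fires, +2 burnt (F count now 3)
Step 5: +3 fires, +3 burnt (F count now 3)
Step 6: +3 fires, +3 burnt (F count now 3)
Step 7: +1 fires, +3 burnt (F count now 1)
Step 8: +1 fires, +1 burnt (F count now 1)
Step 9: +0 fires, +1 burnt (F count now 0)
Fire out after step 9
Initially T: 17, now '.': 24
Total burnt (originally-T cells now '.'): 16

Answer: 16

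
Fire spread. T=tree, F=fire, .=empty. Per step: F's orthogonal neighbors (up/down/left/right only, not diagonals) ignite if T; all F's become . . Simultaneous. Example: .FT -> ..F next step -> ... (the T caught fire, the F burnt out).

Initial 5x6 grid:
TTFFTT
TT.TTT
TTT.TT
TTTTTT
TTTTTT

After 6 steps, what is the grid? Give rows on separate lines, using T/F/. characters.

Step 1: 3 trees catch fire, 2 burn out
  TF..FT
  TT.FTT
  TTT.TT
  TTTTTT
  TTTTTT
Step 2: 4 trees catch fire, 3 burn out
  F....F
  TF..FT
  TTT.TT
  TTTTTT
  TTTTTT
Step 3: 4 trees catch fire, 4 burn out
  ......
  F....F
  TFT.FT
  TTTTTT
  TTTTTT
Step 4: 5 trees catch fire, 4 burn out
  ......
  ......
  F.F..F
  TFTTFT
  TTTTTT
Step 5: 6 trees catch fire, 5 burn out
  ......
  ......
  ......
  F.FF.F
  TFTTFT
Step 6: 4 trees catch fire, 6 burn out
  ......
  ......
  ......
  ......
  F.FF.F

......
......
......
......
F.FF.F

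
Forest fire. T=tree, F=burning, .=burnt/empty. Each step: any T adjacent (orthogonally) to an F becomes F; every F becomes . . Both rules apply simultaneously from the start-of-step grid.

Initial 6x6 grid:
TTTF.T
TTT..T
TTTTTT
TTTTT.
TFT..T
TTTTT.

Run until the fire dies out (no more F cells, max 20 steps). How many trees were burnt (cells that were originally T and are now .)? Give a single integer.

Step 1: +5 fires, +2 burnt (F count now 5)
Step 2: +7 fires, +5 burnt (F count now 7)
Step 3: +6 fires, +7 burnt (F count now 6)
Step 4: +4 fires, +6 burnt (F count now 4)
Step 5: +1 fires, +4 burnt (F count now 1)
Step 6: +1 fires, +1 burnt (F count now 1)
Step 7: +1 fires, +1 burnt (F count now 1)
Step 8: +1 fires, +1 burnt (F count now 1)
Step 9: +0 fires, +1 burnt (F count now 0)
Fire out after step 9
Initially T: 27, now '.': 35
Total burnt (originally-T cells now '.'): 26

Answer: 26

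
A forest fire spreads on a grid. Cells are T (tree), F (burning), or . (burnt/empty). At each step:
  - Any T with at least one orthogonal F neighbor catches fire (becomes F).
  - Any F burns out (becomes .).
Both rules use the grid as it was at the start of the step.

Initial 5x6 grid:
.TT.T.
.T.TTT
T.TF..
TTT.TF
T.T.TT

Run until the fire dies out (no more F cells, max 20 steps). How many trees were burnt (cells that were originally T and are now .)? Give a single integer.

Step 1: +4 fires, +2 burnt (F count now 4)
Step 2: +3 fires, +4 burnt (F count now 3)
Step 3: +4 fires, +3 burnt (F count now 4)
Step 4: +1 fires, +4 burnt (F count now 1)
Step 5: +2 fires, +1 burnt (F count now 2)
Step 6: +0 fires, +2 burnt (F count now 0)
Fire out after step 6
Initially T: 17, now '.': 27
Total burnt (originally-T cells now '.'): 14

Answer: 14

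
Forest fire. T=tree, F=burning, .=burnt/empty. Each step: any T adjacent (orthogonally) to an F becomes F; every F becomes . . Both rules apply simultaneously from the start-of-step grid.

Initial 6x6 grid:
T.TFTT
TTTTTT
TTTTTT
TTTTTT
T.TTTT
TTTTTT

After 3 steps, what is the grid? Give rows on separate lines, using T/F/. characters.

Step 1: 3 trees catch fire, 1 burn out
  T.F.FT
  TTTFTT
  TTTTTT
  TTTTTT
  T.TTTT
  TTTTTT
Step 2: 4 trees catch fire, 3 burn out
  T....F
  TTF.FT
  TTTFTT
  TTTTTT
  T.TTTT
  TTTTTT
Step 3: 5 trees catch fire, 4 burn out
  T.....
  TF...F
  TTF.FT
  TTTFTT
  T.TTTT
  TTTTTT

T.....
TF...F
TTF.FT
TTTFTT
T.TTTT
TTTTTT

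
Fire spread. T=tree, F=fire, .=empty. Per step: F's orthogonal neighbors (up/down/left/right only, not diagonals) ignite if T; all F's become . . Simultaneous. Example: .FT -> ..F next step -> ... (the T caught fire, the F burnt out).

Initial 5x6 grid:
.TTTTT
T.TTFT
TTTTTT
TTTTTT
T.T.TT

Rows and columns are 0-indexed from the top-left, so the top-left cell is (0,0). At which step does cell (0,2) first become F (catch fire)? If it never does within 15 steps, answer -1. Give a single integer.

Step 1: cell (0,2)='T' (+4 fires, +1 burnt)
Step 2: cell (0,2)='T' (+6 fires, +4 burnt)
Step 3: cell (0,2)='F' (+5 fires, +6 burnt)
  -> target ignites at step 3
Step 4: cell (0,2)='.' (+4 fires, +5 burnt)
Step 5: cell (0,2)='.' (+3 fires, +4 burnt)
Step 6: cell (0,2)='.' (+2 fires, +3 burnt)
Step 7: cell (0,2)='.' (+1 fires, +2 burnt)
Step 8: cell (0,2)='.' (+0 fires, +1 burnt)
  fire out at step 8

3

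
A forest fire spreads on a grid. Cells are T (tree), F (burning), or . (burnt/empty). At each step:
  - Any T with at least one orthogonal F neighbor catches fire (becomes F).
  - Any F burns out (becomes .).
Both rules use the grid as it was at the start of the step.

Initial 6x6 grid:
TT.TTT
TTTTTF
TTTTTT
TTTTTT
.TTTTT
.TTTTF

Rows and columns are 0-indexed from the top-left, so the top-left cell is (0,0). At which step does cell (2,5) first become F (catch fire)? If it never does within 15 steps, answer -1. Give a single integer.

Step 1: cell (2,5)='F' (+5 fires, +2 burnt)
  -> target ignites at step 1
Step 2: cell (2,5)='.' (+6 fires, +5 burnt)
Step 3: cell (2,5)='.' (+6 fires, +6 burnt)
Step 4: cell (2,5)='.' (+5 fires, +6 burnt)
Step 5: cell (2,5)='.' (+5 fires, +5 burnt)
Step 6: cell (2,5)='.' (+3 fires, +5 burnt)
Step 7: cell (2,5)='.' (+1 fires, +3 burnt)
Step 8: cell (2,5)='.' (+0 fires, +1 burnt)
  fire out at step 8

1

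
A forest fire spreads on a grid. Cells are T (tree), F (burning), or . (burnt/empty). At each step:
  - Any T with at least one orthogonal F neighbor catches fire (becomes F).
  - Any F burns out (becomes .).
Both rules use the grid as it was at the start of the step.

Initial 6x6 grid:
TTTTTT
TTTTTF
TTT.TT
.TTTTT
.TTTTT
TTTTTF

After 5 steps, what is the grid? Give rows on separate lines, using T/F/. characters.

Step 1: 5 trees catch fire, 2 burn out
  TTTTTF
  TTTTF.
  TTT.TF
  .TTTTT
  .TTTTF
  TTTTF.
Step 2: 6 trees catch fire, 5 burn out
  TTTTF.
  TTTF..
  TTT.F.
  .TTTTF
  .TTTF.
  TTTF..
Step 3: 5 trees catch fire, 6 burn out
  TTTF..
  TTF...
  TTT...
  .TTTF.
  .TTF..
  TTF...
Step 4: 6 trees catch fire, 5 burn out
  TTF...
  TF....
  TTF...
  .TTF..
  .TF...
  TF....
Step 5: 6 trees catch fire, 6 burn out
  TF....
  F.....
  TF....
  .TF...
  .F....
  F.....

TF....
F.....
TF....
.TF...
.F....
F.....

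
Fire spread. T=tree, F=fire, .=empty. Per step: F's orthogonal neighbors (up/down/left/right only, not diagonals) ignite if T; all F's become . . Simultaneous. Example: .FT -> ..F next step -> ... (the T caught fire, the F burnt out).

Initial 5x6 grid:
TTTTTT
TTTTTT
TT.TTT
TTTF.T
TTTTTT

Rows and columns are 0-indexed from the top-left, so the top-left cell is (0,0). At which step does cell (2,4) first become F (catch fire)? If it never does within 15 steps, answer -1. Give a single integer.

Step 1: cell (2,4)='T' (+3 fires, +1 burnt)
Step 2: cell (2,4)='F' (+5 fires, +3 burnt)
  -> target ignites at step 2
Step 3: cell (2,4)='.' (+8 fires, +5 burnt)
Step 4: cell (2,4)='.' (+7 fires, +8 burnt)
Step 5: cell (2,4)='.' (+3 fires, +7 burnt)
Step 6: cell (2,4)='.' (+1 fires, +3 burnt)
Step 7: cell (2,4)='.' (+0 fires, +1 burnt)
  fire out at step 7

2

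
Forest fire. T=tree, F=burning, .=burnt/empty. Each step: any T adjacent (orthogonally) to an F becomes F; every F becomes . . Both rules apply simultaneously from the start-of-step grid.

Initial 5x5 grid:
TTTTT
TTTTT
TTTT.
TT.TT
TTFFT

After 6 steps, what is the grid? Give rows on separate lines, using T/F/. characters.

Step 1: 3 trees catch fire, 2 burn out
  TTTTT
  TTTTT
  TTTT.
  TT.FT
  TF..F
Step 2: 4 trees catch fire, 3 burn out
  TTTTT
  TTTTT
  TTTF.
  TF..F
  F....
Step 3: 4 trees catch fire, 4 burn out
  TTTTT
  TTTFT
  TFF..
  F....
  .....
Step 4: 5 trees catch fire, 4 burn out
  TTTFT
  TFF.F
  F....
  .....
  .....
Step 5: 4 trees catch fire, 5 burn out
  TFF.F
  F....
  .....
  .....
  .....
Step 6: 1 trees catch fire, 4 burn out
  F....
  .....
  .....
  .....
  .....

F....
.....
.....
.....
.....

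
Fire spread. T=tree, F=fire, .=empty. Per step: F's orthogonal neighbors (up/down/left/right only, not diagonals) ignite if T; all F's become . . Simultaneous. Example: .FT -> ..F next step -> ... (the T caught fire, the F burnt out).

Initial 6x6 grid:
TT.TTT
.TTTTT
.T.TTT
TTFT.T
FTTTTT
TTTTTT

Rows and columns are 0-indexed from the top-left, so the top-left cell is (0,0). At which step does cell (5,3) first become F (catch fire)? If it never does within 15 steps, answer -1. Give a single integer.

Step 1: cell (5,3)='T' (+6 fires, +2 burnt)
Step 2: cell (5,3)='T' (+5 fires, +6 burnt)
Step 3: cell (5,3)='F' (+5 fires, +5 burnt)
  -> target ignites at step 3
Step 4: cell (5,3)='.' (+7 fires, +5 burnt)
Step 5: cell (5,3)='.' (+5 fires, +7 burnt)
Step 6: cell (5,3)='.' (+1 fires, +5 burnt)
Step 7: cell (5,3)='.' (+0 fires, +1 burnt)
  fire out at step 7

3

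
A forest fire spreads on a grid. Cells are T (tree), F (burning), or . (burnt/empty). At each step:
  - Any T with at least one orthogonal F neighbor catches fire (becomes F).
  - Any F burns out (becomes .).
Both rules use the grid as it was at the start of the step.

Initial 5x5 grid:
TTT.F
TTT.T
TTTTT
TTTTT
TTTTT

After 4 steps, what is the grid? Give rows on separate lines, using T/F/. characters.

Step 1: 1 trees catch fire, 1 burn out
  TTT..
  TTT.F
  TTTTT
  TTTTT
  TTTTT
Step 2: 1 trees catch fire, 1 burn out
  TTT..
  TTT..
  TTTTF
  TTTTT
  TTTTT
Step 3: 2 trees catch fire, 1 burn out
  TTT..
  TTT..
  TTTF.
  TTTTF
  TTTTT
Step 4: 3 trees catch fire, 2 burn out
  TTT..
  TTT..
  TTF..
  TTTF.
  TTTTF

TTT..
TTT..
TTF..
TTTF.
TTTTF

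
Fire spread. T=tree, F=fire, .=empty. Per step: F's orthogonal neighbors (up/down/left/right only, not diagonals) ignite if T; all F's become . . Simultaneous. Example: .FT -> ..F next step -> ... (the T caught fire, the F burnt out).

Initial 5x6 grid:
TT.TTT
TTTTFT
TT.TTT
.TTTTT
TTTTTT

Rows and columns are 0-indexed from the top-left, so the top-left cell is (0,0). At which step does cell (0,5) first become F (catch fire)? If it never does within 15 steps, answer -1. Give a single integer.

Step 1: cell (0,5)='T' (+4 fires, +1 burnt)
Step 2: cell (0,5)='F' (+6 fires, +4 burnt)
  -> target ignites at step 2
Step 3: cell (0,5)='.' (+4 fires, +6 burnt)
Step 4: cell (0,5)='.' (+6 fires, +4 burnt)
Step 5: cell (0,5)='.' (+4 fires, +6 burnt)
Step 6: cell (0,5)='.' (+1 fires, +4 burnt)
Step 7: cell (0,5)='.' (+1 fires, +1 burnt)
Step 8: cell (0,5)='.' (+0 fires, +1 burnt)
  fire out at step 8

2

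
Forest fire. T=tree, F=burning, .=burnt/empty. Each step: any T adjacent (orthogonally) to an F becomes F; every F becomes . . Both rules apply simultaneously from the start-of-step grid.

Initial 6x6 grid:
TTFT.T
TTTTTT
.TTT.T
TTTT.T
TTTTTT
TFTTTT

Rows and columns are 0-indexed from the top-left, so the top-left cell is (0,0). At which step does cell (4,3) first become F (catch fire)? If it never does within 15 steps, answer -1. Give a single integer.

Step 1: cell (4,3)='T' (+6 fires, +2 burnt)
Step 2: cell (4,3)='T' (+8 fires, +6 burnt)
Step 3: cell (4,3)='F' (+8 fires, +8 burnt)
  -> target ignites at step 3
Step 4: cell (4,3)='.' (+4 fires, +8 burnt)
Step 5: cell (4,3)='.' (+3 fires, +4 burnt)
Step 6: cell (4,3)='.' (+1 fires, +3 burnt)
Step 7: cell (4,3)='.' (+0 fires, +1 burnt)
  fire out at step 7

3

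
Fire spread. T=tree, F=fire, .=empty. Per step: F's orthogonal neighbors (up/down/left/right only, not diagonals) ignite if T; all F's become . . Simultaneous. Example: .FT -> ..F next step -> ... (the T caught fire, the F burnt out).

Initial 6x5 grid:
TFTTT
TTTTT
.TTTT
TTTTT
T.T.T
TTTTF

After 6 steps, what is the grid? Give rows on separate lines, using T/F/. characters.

Step 1: 5 trees catch fire, 2 burn out
  F.FTT
  TFTTT
  .TTTT
  TTTTT
  T.T.F
  TTTF.
Step 2: 6 trees catch fire, 5 burn out
  ...FT
  F.FTT
  .FTTT
  TTTTF
  T.T..
  TTF..
Step 3: 8 trees catch fire, 6 burn out
  ....F
  ...FT
  ..FTF
  TFTF.
  T.F..
  TF...
Step 4: 5 trees catch fire, 8 burn out
  .....
  ....F
  ...F.
  F.F..
  T....
  F....
Step 5: 1 trees catch fire, 5 burn out
  .....
  .....
  .....
  .....
  F....
  .....
Step 6: 0 trees catch fire, 1 burn out
  .....
  .....
  .....
  .....
  .....
  .....

.....
.....
.....
.....
.....
.....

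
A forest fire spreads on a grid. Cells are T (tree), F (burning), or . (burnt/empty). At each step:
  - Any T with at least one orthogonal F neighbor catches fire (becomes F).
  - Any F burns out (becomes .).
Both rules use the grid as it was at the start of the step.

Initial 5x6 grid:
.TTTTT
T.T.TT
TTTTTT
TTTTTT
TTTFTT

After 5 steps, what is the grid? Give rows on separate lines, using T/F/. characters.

Step 1: 3 trees catch fire, 1 burn out
  .TTTTT
  T.T.TT
  TTTTTT
  TTTFTT
  TTF.FT
Step 2: 5 trees catch fire, 3 burn out
  .TTTTT
  T.T.TT
  TTTFTT
  TTF.FT
  TF...F
Step 3: 5 trees catch fire, 5 burn out
  .TTTTT
  T.T.TT
  TTF.FT
  TF...F
  F.....
Step 4: 5 trees catch fire, 5 burn out
  .TTTTT
  T.F.FT
  TF...F
  F.....
  ......
Step 5: 4 trees catch fire, 5 burn out
  .TFTFT
  T....F
  F.....
  ......
  ......

.TFTFT
T....F
F.....
......
......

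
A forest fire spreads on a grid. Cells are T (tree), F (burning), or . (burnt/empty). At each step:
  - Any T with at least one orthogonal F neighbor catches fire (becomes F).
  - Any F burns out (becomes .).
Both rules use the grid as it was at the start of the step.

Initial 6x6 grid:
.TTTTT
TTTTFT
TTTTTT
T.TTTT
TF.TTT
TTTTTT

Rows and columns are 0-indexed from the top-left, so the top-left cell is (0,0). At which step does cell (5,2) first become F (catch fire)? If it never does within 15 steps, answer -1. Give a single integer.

Step 1: cell (5,2)='T' (+6 fires, +2 burnt)
Step 2: cell (5,2)='F' (+9 fires, +6 burnt)
  -> target ignites at step 2
Step 3: cell (5,2)='.' (+8 fires, +9 burnt)
Step 4: cell (5,2)='.' (+7 fires, +8 burnt)
Step 5: cell (5,2)='.' (+1 fires, +7 burnt)
Step 6: cell (5,2)='.' (+0 fires, +1 burnt)
  fire out at step 6

2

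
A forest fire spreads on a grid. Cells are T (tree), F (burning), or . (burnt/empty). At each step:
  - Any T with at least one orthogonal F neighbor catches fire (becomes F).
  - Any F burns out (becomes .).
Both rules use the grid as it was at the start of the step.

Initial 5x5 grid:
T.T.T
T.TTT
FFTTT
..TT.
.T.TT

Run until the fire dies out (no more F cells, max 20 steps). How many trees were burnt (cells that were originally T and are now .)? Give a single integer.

Step 1: +2 fires, +2 burnt (F count now 2)
Step 2: +4 fires, +2 burnt (F count now 4)
Step 3: +4 fires, +4 burnt (F count now 4)
Step 4: +2 fires, +4 burnt (F count now 2)
Step 5: +2 fires, +2 burnt (F count now 2)
Step 6: +0 fires, +2 burnt (F count now 0)
Fire out after step 6
Initially T: 15, now '.': 24
Total burnt (originally-T cells now '.'): 14

Answer: 14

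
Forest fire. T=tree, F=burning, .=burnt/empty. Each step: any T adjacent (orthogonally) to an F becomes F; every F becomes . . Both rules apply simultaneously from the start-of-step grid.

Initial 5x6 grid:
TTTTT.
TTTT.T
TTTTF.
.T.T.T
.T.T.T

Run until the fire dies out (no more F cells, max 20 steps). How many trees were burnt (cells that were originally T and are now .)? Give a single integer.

Answer: 17

Derivation:
Step 1: +1 fires, +1 burnt (F count now 1)
Step 2: +3 fires, +1 burnt (F count now 3)
Step 3: +4 fires, +3 burnt (F count now 4)
Step 4: +5 fires, +4 burnt (F count now 5)
Step 5: +3 fires, +5 burnt (F count now 3)
Step 6: +1 fires, +3 burnt (F count now 1)
Step 7: +0 fires, +1 burnt (F count now 0)
Fire out after step 7
Initially T: 20, now '.': 27
Total burnt (originally-T cells now '.'): 17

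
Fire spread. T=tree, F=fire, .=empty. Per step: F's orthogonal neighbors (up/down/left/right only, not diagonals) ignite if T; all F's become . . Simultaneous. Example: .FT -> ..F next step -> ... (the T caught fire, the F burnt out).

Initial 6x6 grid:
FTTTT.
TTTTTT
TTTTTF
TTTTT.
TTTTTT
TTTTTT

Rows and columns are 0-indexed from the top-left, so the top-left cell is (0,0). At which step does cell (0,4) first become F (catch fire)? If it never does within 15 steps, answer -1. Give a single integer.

Step 1: cell (0,4)='T' (+4 fires, +2 burnt)
Step 2: cell (0,4)='T' (+6 fires, +4 burnt)
Step 3: cell (0,4)='F' (+9 fires, +6 burnt)
  -> target ignites at step 3
Step 4: cell (0,4)='.' (+6 fires, +9 burnt)
Step 5: cell (0,4)='.' (+5 fires, +6 burnt)
Step 6: cell (0,4)='.' (+2 fires, +5 burnt)
Step 7: cell (0,4)='.' (+0 fires, +2 burnt)
  fire out at step 7

3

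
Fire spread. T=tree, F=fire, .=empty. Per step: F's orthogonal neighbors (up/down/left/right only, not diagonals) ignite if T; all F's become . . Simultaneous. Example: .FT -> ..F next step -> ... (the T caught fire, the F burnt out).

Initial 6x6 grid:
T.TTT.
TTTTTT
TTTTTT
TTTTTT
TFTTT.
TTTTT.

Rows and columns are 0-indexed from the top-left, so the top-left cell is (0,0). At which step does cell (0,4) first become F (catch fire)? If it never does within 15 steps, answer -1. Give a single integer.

Step 1: cell (0,4)='T' (+4 fires, +1 burnt)
Step 2: cell (0,4)='T' (+6 fires, +4 burnt)
Step 3: cell (0,4)='T' (+6 fires, +6 burnt)
Step 4: cell (0,4)='T' (+5 fires, +6 burnt)
Step 5: cell (0,4)='T' (+5 fires, +5 burnt)
Step 6: cell (0,4)='T' (+3 fires, +5 burnt)
Step 7: cell (0,4)='F' (+2 fires, +3 burnt)
  -> target ignites at step 7
Step 8: cell (0,4)='.' (+0 fires, +2 burnt)
  fire out at step 8

7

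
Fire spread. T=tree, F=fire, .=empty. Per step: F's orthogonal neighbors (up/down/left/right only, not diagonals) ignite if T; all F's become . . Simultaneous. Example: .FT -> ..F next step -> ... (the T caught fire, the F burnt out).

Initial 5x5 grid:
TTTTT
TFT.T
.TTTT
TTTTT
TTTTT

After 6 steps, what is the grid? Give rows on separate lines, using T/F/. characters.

Step 1: 4 trees catch fire, 1 burn out
  TFTTT
  F.F.T
  .FTTT
  TTTTT
  TTTTT
Step 2: 4 trees catch fire, 4 burn out
  F.FTT
  ....T
  ..FTT
  TFTTT
  TTTTT
Step 3: 5 trees catch fire, 4 burn out
  ...FT
  ....T
  ...FT
  F.FTT
  TFTTT
Step 4: 5 trees catch fire, 5 burn out
  ....F
  ....T
  ....F
  ...FT
  F.FTT
Step 5: 3 trees catch fire, 5 burn out
  .....
  ....F
  .....
  ....F
  ...FT
Step 6: 1 trees catch fire, 3 burn out
  .....
  .....
  .....
  .....
  ....F

.....
.....
.....
.....
....F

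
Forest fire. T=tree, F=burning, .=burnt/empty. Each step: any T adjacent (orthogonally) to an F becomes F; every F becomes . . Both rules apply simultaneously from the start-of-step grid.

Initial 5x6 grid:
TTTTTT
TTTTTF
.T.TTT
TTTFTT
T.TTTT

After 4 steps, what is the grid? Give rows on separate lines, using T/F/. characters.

Step 1: 7 trees catch fire, 2 burn out
  TTTTTF
  TTTTF.
  .T.FTF
  TTF.FT
  T.TFTT
Step 2: 7 trees catch fire, 7 burn out
  TTTTF.
  TTTF..
  .T..F.
  TF...F
  T.F.FT
Step 3: 5 trees catch fire, 7 burn out
  TTTF..
  TTF...
  .F....
  F.....
  T....F
Step 4: 3 trees catch fire, 5 burn out
  TTF...
  TF....
  ......
  ......
  F.....

TTF...
TF....
......
......
F.....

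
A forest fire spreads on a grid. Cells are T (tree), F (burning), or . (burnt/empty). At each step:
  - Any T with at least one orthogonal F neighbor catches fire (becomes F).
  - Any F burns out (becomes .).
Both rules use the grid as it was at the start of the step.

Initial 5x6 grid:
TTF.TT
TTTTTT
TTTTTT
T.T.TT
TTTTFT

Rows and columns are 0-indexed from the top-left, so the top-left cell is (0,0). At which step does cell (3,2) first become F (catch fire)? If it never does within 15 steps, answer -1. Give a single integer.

Step 1: cell (3,2)='T' (+5 fires, +2 burnt)
Step 2: cell (3,2)='T' (+7 fires, +5 burnt)
Step 3: cell (3,2)='F' (+7 fires, +7 burnt)
  -> target ignites at step 3
Step 4: cell (3,2)='.' (+4 fires, +7 burnt)
Step 5: cell (3,2)='.' (+2 fires, +4 burnt)
Step 6: cell (3,2)='.' (+0 fires, +2 burnt)
  fire out at step 6

3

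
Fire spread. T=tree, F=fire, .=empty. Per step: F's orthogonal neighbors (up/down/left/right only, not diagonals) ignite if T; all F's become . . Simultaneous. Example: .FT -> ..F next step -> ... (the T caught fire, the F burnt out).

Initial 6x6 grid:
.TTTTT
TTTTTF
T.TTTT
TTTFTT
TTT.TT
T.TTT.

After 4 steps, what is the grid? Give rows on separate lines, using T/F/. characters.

Step 1: 6 trees catch fire, 2 burn out
  .TTTTF
  TTTTF.
  T.TFTF
  TTF.FT
  TTT.TT
  T.TTT.
Step 2: 8 trees catch fire, 6 burn out
  .TTTF.
  TTTF..
  T.F.F.
  TF...F
  TTF.FT
  T.TTT.
Step 3: 7 trees catch fire, 8 burn out
  .TTF..
  TTF...
  T.....
  F.....
  TF...F
  T.FTF.
Step 4: 5 trees catch fire, 7 burn out
  .TF...
  TF....
  F.....
  ......
  F.....
  T..F..

.TF...
TF....
F.....
......
F.....
T..F..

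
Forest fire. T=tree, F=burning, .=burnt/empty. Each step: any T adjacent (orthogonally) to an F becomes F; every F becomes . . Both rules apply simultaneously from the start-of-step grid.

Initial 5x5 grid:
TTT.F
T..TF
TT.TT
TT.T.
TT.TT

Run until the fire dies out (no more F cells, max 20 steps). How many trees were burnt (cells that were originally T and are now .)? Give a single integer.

Step 1: +2 fires, +2 burnt (F count now 2)
Step 2: +1 fires, +2 burnt (F count now 1)
Step 3: +1 fires, +1 burnt (F count now 1)
Step 4: +1 fires, +1 burnt (F count now 1)
Step 5: +1 fires, +1 burnt (F count now 1)
Step 6: +0 fires, +1 burnt (F count now 0)
Fire out after step 6
Initially T: 16, now '.': 15
Total burnt (originally-T cells now '.'): 6

Answer: 6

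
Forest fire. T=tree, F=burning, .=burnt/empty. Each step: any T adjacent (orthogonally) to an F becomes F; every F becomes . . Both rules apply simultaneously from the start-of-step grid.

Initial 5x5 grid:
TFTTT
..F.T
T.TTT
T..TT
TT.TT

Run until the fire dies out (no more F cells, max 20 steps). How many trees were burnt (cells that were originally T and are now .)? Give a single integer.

Step 1: +3 fires, +2 burnt (F count now 3)
Step 2: +2 fires, +3 burnt (F count now 2)
Step 3: +3 fires, +2 burnt (F count now 3)
Step 4: +3 fires, +3 burnt (F count now 3)
Step 5: +1 fires, +3 burnt (F count now 1)
Step 6: +0 fires, +1 burnt (F count now 0)
Fire out after step 6
Initially T: 16, now '.': 21
Total burnt (originally-T cells now '.'): 12

Answer: 12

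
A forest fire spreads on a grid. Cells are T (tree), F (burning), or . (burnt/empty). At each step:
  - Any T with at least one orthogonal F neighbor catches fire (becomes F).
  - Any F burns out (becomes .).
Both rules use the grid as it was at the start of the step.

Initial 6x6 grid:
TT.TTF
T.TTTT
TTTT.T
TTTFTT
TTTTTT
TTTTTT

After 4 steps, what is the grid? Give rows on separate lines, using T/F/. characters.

Step 1: 6 trees catch fire, 2 burn out
  TT.TF.
  T.TTTF
  TTTF.T
  TTF.FT
  TTTFTT
  TTTTTT
Step 2: 10 trees catch fire, 6 burn out
  TT.F..
  T.TFF.
  TTF..F
  TF...F
  TTF.FT
  TTTFTT
Step 3: 7 trees catch fire, 10 burn out
  TT....
  T.F...
  TF....
  F.....
  TF...F
  TTF.FT
Step 4: 4 trees catch fire, 7 burn out
  TT....
  T.....
  F.....
  ......
  F.....
  TF...F

TT....
T.....
F.....
......
F.....
TF...F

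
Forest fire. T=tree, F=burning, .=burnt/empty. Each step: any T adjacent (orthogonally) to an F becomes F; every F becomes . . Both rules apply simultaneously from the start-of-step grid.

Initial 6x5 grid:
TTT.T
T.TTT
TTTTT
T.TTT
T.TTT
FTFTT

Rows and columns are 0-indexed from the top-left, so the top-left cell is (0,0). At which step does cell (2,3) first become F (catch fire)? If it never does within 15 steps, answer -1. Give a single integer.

Step 1: cell (2,3)='T' (+4 fires, +2 burnt)
Step 2: cell (2,3)='T' (+4 fires, +4 burnt)
Step 3: cell (2,3)='T' (+4 fires, +4 burnt)
Step 4: cell (2,3)='F' (+5 fires, +4 burnt)
  -> target ignites at step 4
Step 5: cell (2,3)='.' (+4 fires, +5 burnt)
Step 6: cell (2,3)='.' (+2 fires, +4 burnt)
Step 7: cell (2,3)='.' (+1 fires, +2 burnt)
Step 8: cell (2,3)='.' (+0 fires, +1 burnt)
  fire out at step 8

4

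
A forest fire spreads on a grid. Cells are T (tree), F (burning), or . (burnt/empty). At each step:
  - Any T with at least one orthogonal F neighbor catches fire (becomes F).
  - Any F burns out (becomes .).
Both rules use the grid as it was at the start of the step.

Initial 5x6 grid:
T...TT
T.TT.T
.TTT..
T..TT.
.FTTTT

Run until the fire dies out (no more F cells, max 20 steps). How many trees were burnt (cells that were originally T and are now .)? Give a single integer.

Step 1: +1 fires, +1 burnt (F count now 1)
Step 2: +1 fires, +1 burnt (F count now 1)
Step 3: +2 fires, +1 burnt (F count now 2)
Step 4: +3 fires, +2 burnt (F count now 3)
Step 5: +2 fires, +3 burnt (F count now 2)
Step 6: +2 fires, +2 burnt (F count now 2)
Step 7: +0 fires, +2 burnt (F count now 0)
Fire out after step 7
Initially T: 17, now '.': 24
Total burnt (originally-T cells now '.'): 11

Answer: 11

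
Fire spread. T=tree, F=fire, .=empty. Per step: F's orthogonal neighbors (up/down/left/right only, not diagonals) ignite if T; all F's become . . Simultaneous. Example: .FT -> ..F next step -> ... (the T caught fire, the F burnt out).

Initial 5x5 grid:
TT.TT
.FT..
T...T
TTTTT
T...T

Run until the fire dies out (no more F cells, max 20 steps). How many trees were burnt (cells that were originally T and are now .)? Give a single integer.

Step 1: +2 fires, +1 burnt (F count now 2)
Step 2: +1 fires, +2 burnt (F count now 1)
Step 3: +0 fires, +1 burnt (F count now 0)
Fire out after step 3
Initially T: 14, now '.': 14
Total burnt (originally-T cells now '.'): 3

Answer: 3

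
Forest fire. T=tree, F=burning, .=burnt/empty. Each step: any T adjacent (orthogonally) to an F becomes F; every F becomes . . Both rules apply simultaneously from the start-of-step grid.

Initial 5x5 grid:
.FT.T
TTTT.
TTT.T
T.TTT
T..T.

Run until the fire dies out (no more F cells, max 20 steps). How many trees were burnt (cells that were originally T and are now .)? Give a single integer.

Step 1: +2 fires, +1 burnt (F count now 2)
Step 2: +3 fires, +2 burnt (F count now 3)
Step 3: +3 fires, +3 burnt (F count now 3)
Step 4: +2 fires, +3 burnt (F count now 2)
Step 5: +2 fires, +2 burnt (F count now 2)
Step 6: +2 fires, +2 burnt (F count now 2)
Step 7: +1 fires, +2 burnt (F count now 1)
Step 8: +0 fires, +1 burnt (F count now 0)
Fire out after step 8
Initially T: 16, now '.': 24
Total burnt (originally-T cells now '.'): 15

Answer: 15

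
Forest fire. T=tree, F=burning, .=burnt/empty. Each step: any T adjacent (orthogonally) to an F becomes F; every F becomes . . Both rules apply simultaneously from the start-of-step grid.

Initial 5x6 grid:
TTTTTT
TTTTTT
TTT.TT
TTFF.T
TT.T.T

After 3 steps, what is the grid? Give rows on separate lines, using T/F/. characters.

Step 1: 3 trees catch fire, 2 burn out
  TTTTTT
  TTTTTT
  TTF.TT
  TF...T
  TT.F.T
Step 2: 4 trees catch fire, 3 burn out
  TTTTTT
  TTFTTT
  TF..TT
  F....T
  TF...T
Step 3: 5 trees catch fire, 4 burn out
  TTFTTT
  TF.FTT
  F...TT
  .....T
  F....T

TTFTTT
TF.FTT
F...TT
.....T
F....T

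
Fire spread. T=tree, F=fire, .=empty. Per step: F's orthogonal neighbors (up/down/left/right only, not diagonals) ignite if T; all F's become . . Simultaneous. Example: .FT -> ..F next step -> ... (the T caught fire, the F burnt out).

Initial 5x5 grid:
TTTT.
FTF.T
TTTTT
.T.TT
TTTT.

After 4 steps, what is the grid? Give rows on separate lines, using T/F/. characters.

Step 1: 5 trees catch fire, 2 burn out
  FTFT.
  .F..T
  FTFTT
  .T.TT
  TTTT.
Step 2: 4 trees catch fire, 5 burn out
  .F.F.
  ....T
  .F.FT
  .T.TT
  TTTT.
Step 3: 3 trees catch fire, 4 burn out
  .....
  ....T
  ....F
  .F.FT
  TTTT.
Step 4: 4 trees catch fire, 3 burn out
  .....
  ....F
  .....
  ....F
  TFTF.

.....
....F
.....
....F
TFTF.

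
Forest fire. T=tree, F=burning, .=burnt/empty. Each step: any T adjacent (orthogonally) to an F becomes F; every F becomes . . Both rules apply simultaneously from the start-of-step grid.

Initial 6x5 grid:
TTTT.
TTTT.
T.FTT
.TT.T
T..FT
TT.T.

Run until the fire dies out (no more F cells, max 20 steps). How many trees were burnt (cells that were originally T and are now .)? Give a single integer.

Step 1: +5 fires, +2 burnt (F count now 5)
Step 2: +6 fires, +5 burnt (F count now 6)
Step 3: +3 fires, +6 burnt (F count now 3)
Step 4: +2 fires, +3 burnt (F count now 2)
Step 5: +0 fires, +2 burnt (F count now 0)
Fire out after step 5
Initially T: 19, now '.': 27
Total burnt (originally-T cells now '.'): 16

Answer: 16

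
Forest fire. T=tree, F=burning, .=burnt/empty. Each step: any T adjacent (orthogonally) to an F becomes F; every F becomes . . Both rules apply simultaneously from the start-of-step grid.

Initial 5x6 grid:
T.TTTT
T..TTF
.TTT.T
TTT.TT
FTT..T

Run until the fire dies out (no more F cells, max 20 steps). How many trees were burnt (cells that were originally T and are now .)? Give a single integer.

Answer: 18

Derivation:
Step 1: +5 fires, +2 burnt (F count now 5)
Step 2: +5 fires, +5 burnt (F count now 5)
Step 3: +6 fires, +5 burnt (F count now 6)
Step 4: +2 fires, +6 burnt (F count now 2)
Step 5: +0 fires, +2 burnt (F count now 0)
Fire out after step 5
Initially T: 20, now '.': 28
Total burnt (originally-T cells now '.'): 18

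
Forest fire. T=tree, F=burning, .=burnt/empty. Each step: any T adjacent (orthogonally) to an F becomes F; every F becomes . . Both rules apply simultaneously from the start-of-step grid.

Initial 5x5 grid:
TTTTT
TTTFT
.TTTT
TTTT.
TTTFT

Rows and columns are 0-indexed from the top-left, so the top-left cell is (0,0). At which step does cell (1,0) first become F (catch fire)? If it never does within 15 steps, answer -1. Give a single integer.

Step 1: cell (1,0)='T' (+7 fires, +2 burnt)
Step 2: cell (1,0)='T' (+7 fires, +7 burnt)
Step 3: cell (1,0)='F' (+5 fires, +7 burnt)
  -> target ignites at step 3
Step 4: cell (1,0)='.' (+2 fires, +5 burnt)
Step 5: cell (1,0)='.' (+0 fires, +2 burnt)
  fire out at step 5

3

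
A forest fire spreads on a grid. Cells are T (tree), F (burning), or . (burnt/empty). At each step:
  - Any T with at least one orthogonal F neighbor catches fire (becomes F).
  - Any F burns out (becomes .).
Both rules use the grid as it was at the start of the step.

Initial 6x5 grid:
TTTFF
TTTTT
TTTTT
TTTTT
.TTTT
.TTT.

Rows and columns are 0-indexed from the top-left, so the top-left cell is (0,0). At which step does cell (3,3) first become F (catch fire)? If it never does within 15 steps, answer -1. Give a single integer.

Step 1: cell (3,3)='T' (+3 fires, +2 burnt)
Step 2: cell (3,3)='T' (+4 fires, +3 burnt)
Step 3: cell (3,3)='F' (+5 fires, +4 burnt)
  -> target ignites at step 3
Step 4: cell (3,3)='.' (+5 fires, +5 burnt)
Step 5: cell (3,3)='.' (+4 fires, +5 burnt)
Step 6: cell (3,3)='.' (+3 fires, +4 burnt)
Step 7: cell (3,3)='.' (+1 fires, +3 burnt)
Step 8: cell (3,3)='.' (+0 fires, +1 burnt)
  fire out at step 8

3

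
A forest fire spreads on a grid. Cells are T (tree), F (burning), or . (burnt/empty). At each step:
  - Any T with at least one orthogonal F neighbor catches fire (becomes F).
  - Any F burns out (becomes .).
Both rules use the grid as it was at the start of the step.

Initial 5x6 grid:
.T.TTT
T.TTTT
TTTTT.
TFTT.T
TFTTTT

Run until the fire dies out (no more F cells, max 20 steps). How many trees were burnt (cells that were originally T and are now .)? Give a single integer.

Answer: 22

Derivation:
Step 1: +5 fires, +2 burnt (F count now 5)
Step 2: +4 fires, +5 burnt (F count now 4)
Step 3: +4 fires, +4 burnt (F count now 4)
Step 4: +3 fires, +4 burnt (F count now 3)
Step 5: +3 fires, +3 burnt (F count now 3)
Step 6: +2 fires, +3 burnt (F count now 2)
Step 7: +1 fires, +2 burnt (F count now 1)
Step 8: +0 fires, +1 burnt (F count now 0)
Fire out after step 8
Initially T: 23, now '.': 29
Total burnt (originally-T cells now '.'): 22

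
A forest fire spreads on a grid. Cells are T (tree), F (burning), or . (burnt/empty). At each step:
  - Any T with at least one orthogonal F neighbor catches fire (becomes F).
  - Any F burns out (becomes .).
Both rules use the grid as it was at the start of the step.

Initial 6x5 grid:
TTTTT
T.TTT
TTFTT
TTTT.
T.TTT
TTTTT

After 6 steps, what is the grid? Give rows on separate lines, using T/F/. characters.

Step 1: 4 trees catch fire, 1 burn out
  TTTTT
  T.FTT
  TF.FT
  TTFT.
  T.TTT
  TTTTT
Step 2: 7 trees catch fire, 4 burn out
  TTFTT
  T..FT
  F...F
  TF.F.
  T.FTT
  TTTTT
Step 3: 7 trees catch fire, 7 burn out
  TF.FT
  F...F
  .....
  F....
  T..FT
  TTFTT
Step 4: 6 trees catch fire, 7 burn out
  F...F
  .....
  .....
  .....
  F...F
  TF.FT
Step 5: 2 trees catch fire, 6 burn out
  .....
  .....
  .....
  .....
  .....
  F...F
Step 6: 0 trees catch fire, 2 burn out
  .....
  .....
  .....
  .....
  .....
  .....

.....
.....
.....
.....
.....
.....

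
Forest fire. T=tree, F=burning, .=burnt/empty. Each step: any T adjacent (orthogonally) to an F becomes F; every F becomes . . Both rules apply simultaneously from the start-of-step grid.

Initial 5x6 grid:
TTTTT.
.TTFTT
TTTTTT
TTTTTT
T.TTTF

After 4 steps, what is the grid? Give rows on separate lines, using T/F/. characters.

Step 1: 6 trees catch fire, 2 burn out
  TTTFT.
  .TF.FT
  TTTFTT
  TTTTTF
  T.TTF.
Step 2: 10 trees catch fire, 6 burn out
  TTF.F.
  .F...F
  TTF.FF
  TTTFF.
  T.TF..
Step 3: 4 trees catch fire, 10 burn out
  TF....
  ......
  TF....
  TTF...
  T.F...
Step 4: 3 trees catch fire, 4 burn out
  F.....
  ......
  F.....
  TF....
  T.....

F.....
......
F.....
TF....
T.....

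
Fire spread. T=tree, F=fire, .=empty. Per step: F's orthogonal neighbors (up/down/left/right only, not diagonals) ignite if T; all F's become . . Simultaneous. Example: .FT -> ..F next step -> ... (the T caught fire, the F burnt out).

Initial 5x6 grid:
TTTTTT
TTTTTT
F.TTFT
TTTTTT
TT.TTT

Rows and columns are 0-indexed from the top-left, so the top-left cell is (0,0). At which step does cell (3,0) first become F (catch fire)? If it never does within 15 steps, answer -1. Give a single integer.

Step 1: cell (3,0)='F' (+6 fires, +2 burnt)
  -> target ignites at step 1
Step 2: cell (3,0)='.' (+11 fires, +6 burnt)
Step 3: cell (3,0)='.' (+8 fires, +11 burnt)
Step 4: cell (3,0)='.' (+1 fires, +8 burnt)
Step 5: cell (3,0)='.' (+0 fires, +1 burnt)
  fire out at step 5

1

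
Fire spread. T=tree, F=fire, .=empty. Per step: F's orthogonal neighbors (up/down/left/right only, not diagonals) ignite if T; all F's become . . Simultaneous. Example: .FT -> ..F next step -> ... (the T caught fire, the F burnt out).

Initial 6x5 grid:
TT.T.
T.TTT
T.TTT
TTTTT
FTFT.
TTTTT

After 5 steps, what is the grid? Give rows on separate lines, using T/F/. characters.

Step 1: 6 trees catch fire, 2 burn out
  TT.T.
  T.TTT
  T.TTT
  FTFTT
  .F.F.
  FTFTT
Step 2: 6 trees catch fire, 6 burn out
  TT.T.
  T.TTT
  F.FTT
  .F.FT
  .....
  .F.FT
Step 3: 5 trees catch fire, 6 burn out
  TT.T.
  F.FTT
  ...FT
  ....F
  .....
  ....F
Step 4: 3 trees catch fire, 5 burn out
  FT.T.
  ...FT
  ....F
  .....
  .....
  .....
Step 5: 3 trees catch fire, 3 burn out
  .F.F.
  ....F
  .....
  .....
  .....
  .....

.F.F.
....F
.....
.....
.....
.....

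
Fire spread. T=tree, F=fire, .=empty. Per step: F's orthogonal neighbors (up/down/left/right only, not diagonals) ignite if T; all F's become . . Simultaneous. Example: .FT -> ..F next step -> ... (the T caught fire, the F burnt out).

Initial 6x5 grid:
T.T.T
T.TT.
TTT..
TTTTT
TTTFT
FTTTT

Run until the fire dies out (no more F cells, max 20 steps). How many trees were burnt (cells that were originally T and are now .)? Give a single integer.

Answer: 21

Derivation:
Step 1: +6 fires, +2 burnt (F count now 6)
Step 2: +6 fires, +6 burnt (F count now 6)
Step 3: +3 fires, +6 burnt (F count now 3)
Step 4: +3 fires, +3 burnt (F count now 3)
Step 5: +3 fires, +3 burnt (F count now 3)
Step 6: +0 fires, +3 burnt (F count now 0)
Fire out after step 6
Initially T: 22, now '.': 29
Total burnt (originally-T cells now '.'): 21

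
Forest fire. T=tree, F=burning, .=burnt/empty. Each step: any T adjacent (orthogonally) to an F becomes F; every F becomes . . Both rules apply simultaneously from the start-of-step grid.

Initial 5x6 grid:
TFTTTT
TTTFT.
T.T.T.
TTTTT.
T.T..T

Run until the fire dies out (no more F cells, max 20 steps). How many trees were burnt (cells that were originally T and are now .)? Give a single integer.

Answer: 19

Derivation:
Step 1: +6 fires, +2 burnt (F count now 6)
Step 2: +4 fires, +6 burnt (F count now 4)
Step 3: +4 fires, +4 burnt (F count now 4)
Step 4: +4 fires, +4 burnt (F count now 4)
Step 5: +1 fires, +4 burnt (F count now 1)
Step 6: +0 fires, +1 burnt (F count now 0)
Fire out after step 6
Initially T: 20, now '.': 29
Total burnt (originally-T cells now '.'): 19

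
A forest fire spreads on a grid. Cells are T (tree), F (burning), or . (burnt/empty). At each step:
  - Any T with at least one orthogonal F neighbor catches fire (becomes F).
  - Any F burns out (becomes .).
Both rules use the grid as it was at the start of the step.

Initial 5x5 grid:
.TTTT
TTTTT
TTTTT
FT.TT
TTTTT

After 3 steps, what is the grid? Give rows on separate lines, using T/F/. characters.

Step 1: 3 trees catch fire, 1 burn out
  .TTTT
  TTTTT
  FTTTT
  .F.TT
  FTTTT
Step 2: 3 trees catch fire, 3 burn out
  .TTTT
  FTTTT
  .FTTT
  ...TT
  .FTTT
Step 3: 3 trees catch fire, 3 burn out
  .TTTT
  .FTTT
  ..FTT
  ...TT
  ..FTT

.TTTT
.FTTT
..FTT
...TT
..FTT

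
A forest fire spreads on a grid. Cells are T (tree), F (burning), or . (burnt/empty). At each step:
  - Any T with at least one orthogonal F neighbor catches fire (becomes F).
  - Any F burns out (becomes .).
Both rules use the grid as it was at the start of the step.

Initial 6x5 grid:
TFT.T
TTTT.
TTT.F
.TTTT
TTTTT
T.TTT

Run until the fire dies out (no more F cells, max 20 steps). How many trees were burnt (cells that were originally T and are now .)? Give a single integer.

Answer: 22

Derivation:
Step 1: +4 fires, +2 burnt (F count now 4)
Step 2: +5 fires, +4 burnt (F count now 5)
Step 3: +7 fires, +5 burnt (F count now 7)
Step 4: +3 fires, +7 burnt (F count now 3)
Step 5: +2 fires, +3 burnt (F count now 2)
Step 6: +1 fires, +2 burnt (F count now 1)
Step 7: +0 fires, +1 burnt (F count now 0)
Fire out after step 7
Initially T: 23, now '.': 29
Total burnt (originally-T cells now '.'): 22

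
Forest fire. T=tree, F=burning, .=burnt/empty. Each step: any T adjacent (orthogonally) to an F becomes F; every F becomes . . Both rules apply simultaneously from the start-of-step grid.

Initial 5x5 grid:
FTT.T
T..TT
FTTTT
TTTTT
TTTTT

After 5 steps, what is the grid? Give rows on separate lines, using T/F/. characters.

Step 1: 4 trees catch fire, 2 burn out
  .FT.T
  F..TT
  .FTTT
  FTTTT
  TTTTT
Step 2: 4 trees catch fire, 4 burn out
  ..F.T
  ...TT
  ..FTT
  .FTTT
  FTTTT
Step 3: 3 trees catch fire, 4 burn out
  ....T
  ...TT
  ...FT
  ..FTT
  .FTTT
Step 4: 4 trees catch fire, 3 burn out
  ....T
  ...FT
  ....F
  ...FT
  ..FTT
Step 5: 3 trees catch fire, 4 burn out
  ....T
  ....F
  .....
  ....F
  ...FT

....T
....F
.....
....F
...FT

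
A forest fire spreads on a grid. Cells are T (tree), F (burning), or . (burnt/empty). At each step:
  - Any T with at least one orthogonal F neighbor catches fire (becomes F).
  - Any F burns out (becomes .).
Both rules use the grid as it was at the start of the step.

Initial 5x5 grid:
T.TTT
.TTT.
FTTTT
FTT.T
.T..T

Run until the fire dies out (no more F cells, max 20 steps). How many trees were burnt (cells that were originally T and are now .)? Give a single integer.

Step 1: +2 fires, +2 burnt (F count now 2)
Step 2: +4 fires, +2 burnt (F count now 4)
Step 3: +2 fires, +4 burnt (F count now 2)
Step 4: +3 fires, +2 burnt (F count now 3)
Step 5: +2 fires, +3 burnt (F count now 2)
Step 6: +2 fires, +2 burnt (F count now 2)
Step 7: +0 fires, +2 burnt (F count now 0)
Fire out after step 7
Initially T: 16, now '.': 24
Total burnt (originally-T cells now '.'): 15

Answer: 15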